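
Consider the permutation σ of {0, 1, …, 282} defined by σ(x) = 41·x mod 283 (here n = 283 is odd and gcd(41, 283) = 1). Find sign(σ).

+1

Trace 233: π^k(233) = [233, 214, 1, 41, 266, 152, 6] for k=0..6.
3 cycles of lengths [141, 141, 1].
n − c = 283 − 3 = 280; sign = (−1)^280 = +1.
(41|283)_J = +1 (Zolotarev's lemma cross-check).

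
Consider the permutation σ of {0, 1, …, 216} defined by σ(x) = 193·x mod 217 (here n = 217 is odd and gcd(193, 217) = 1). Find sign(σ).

+1

Trace 81: π^k(81) = [81, 9, 1, 193, 142, 64, 200] for k=0..6.
Decompose π into cycles: lengths [15, 15, 15, 15, 15, 15, 15, 15, 15, 15, 15, 15, 15, 15, 3, 3, 1] (17 cycles, including the fixed point 0).
Σ(ℓ_i−1) = 217−17 = 200; sign = (−1)^200 = +1.
Check: (193/217) = +1 by Zolotarev.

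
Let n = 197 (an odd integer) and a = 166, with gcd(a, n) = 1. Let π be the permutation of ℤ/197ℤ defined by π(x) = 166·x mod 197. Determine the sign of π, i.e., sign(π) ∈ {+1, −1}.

-1

Start at x=28: 28 → 117 → 116 → 147 → 171 → 18 → 33 → … (one orbit).
Cycle lengths of π_166 on ℤ/197ℤ: [196, 1]; 2 cycles in total.
sign(π) = (−1)^{n − #cycles} = (−1)^{197−2} = (−1)^195 = -1.
Via Zolotarev, sign(π_{166}) = (166|197) = -1.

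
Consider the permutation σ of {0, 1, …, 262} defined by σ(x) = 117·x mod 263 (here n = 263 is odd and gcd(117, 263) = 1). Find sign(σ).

Trace 143: π^k(143) = [143, 162, 18, 2, 234, 26, 149] for k=0..6.
3 cycles of lengths [131, 131, 1].
263 − 3 = 260 transpositions; sign(π) = (−1)^260 = +1.

+1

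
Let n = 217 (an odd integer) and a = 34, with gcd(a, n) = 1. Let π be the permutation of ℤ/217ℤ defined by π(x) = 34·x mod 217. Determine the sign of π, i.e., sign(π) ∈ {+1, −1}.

+1

Trace 183: π^k(183) = [183, 146, 190, 167, 36, 139, 169] for k=0..6.
Decompose π into cycles: lengths [30, 30, 30, 30, 30, 30, 30, 2, 2, 2, 1] (11 cycles, including the fixed point 0).
11 cycles on 217: each ℓ→(−1)^(ℓ−1), product (−1)^206 = +1.
(34|217)_J = +1 (Zolotarev's lemma cross-check).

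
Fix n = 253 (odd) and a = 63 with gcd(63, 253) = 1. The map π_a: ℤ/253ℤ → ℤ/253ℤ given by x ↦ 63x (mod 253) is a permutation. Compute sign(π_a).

Start at x=153: 153 → 25 → 57 → 49 → 51 → 177 → 19 → … (one orbit).
π_63 has 5 disjoint cycles with lengths [110, 110, 22, 10, 1] on {0,…,252}.
sign(π) = (−1)^{n − #cycles} = (−1)^{253−5} = (−1)^248 = +1.
Check: (63/253) = +1 by Zolotarev.

+1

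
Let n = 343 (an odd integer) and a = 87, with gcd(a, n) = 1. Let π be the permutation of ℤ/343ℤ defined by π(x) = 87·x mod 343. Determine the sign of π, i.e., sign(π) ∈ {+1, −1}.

Orbit of 251 under x↦87x: [251, 228, 285, 99, 38, 219, 188]… (length divides ord_343(87)).
π_87 has 4 disjoint cycles with lengths [294, 42, 6, 1] on {0,…,342}.
sign(π) = (−1)^{n − #cycles} = (−1)^{343−4} = (−1)^339 = -1.
Check: (87/343) = -1 by Zolotarev.

-1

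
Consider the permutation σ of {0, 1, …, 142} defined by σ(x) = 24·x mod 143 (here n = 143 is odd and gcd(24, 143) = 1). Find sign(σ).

+1

Start at x=24: 24 → 4 → 96 → 16 → 98 → 64 → 106 → … (one orbit).
Decompose π into cycles: lengths [60, 60, 12, 10, 1] (5 cycles, including the fixed point 0).
With 5 cycles on 143 points, sign = (−1)^{143−5} = +1.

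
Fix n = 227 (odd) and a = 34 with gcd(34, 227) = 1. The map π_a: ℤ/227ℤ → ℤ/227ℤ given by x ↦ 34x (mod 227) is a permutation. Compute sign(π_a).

+1

Trace 53: π^k(53) = [53, 213, 205, 160, 219, 182, 59] for k=0..6.
The orbit structure of x ↦ 34x mod 227: 3 orbits of sizes [113, 113, 1].
227 − 3 = 224 transpositions; sign(π) = (−1)^224 = +1.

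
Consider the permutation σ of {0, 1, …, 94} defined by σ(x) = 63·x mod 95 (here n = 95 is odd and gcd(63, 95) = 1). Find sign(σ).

Trace 26: π^k(26) = [26, 23, 24, 87, 66, 73, 39] for k=0..6.
The orbit structure of x ↦ 63x mod 95: 6 orbits of sizes [36, 36, 9, 9, 4, 1].
Σ(ℓ_i−1) = 95−6 = 89; sign = (−1)^89 = -1.
The Jacobi symbol (63|95) = -1 (Zolotarev) agrees.

-1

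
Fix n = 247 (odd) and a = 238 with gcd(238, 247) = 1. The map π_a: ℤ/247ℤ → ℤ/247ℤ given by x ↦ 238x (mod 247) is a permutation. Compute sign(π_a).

-1

Orbit of 144 under x↦238x: [144, 186, 55, 246, 9, 166, 235]… (length divides ord_247(238)).
16 cycles of lengths [18, 18, 18, 18, 18, 18, 18, 18, 18, 18, 18, 18, 18, 6, 6, 1].
16 cycles on 247: each ℓ→(−1)^(ℓ−1), product (−1)^231 = -1.
Via Zolotarev, sign(π_{238}) = (238|247) = -1.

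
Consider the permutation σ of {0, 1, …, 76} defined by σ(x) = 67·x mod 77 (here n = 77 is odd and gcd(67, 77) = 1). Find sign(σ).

Start at x=1: 1 → 67 → 23 → 1 (one orbit).
Decompose π into cycles: lengths [3, 3, 3, 3, 3, 3, 3, 3, 3, 3, 3, 3, 3, 3, 3, 3, 3, 3, 3, 3, 3, 3, 1, 1, 1, 1, 1, 1, 1, 1, 1, 1, 1] (33 cycles, including the fixed point 0).
sign(π) = (−1)^{n − #cycles} = (−1)^{77−33} = (−1)^44 = +1.
Zolotarev: (67|77) = +1, matching the cycle-count sign.

+1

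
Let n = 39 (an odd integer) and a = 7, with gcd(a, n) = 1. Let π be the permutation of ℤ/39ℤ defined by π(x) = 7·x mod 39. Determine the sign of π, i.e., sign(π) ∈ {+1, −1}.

Start at x=19: 19 → 16 → 34 → 4 → 28 → 1 → 7 → … (one orbit).
The orbit structure of x ↦ 7x mod 39: 6 orbits of sizes [12, 12, 12, 1, 1, 1].
n − c = 39 − 6 = 33; sign = (−1)^33 = -1.
Via Zolotarev, sign(π_{7}) = (7|39) = -1.

-1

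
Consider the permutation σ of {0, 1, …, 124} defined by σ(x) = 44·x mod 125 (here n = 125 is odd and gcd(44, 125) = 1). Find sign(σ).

+1

Trace 39: π^k(39) = [39, 91, 4, 51, 119, 111, 9] for k=0..6.
π_44 has 7 disjoint cycles with lengths [50, 50, 10, 10, 2, 2, 1] on {0,…,124}.
n − c = 125 − 7 = 118; sign = (−1)^118 = +1.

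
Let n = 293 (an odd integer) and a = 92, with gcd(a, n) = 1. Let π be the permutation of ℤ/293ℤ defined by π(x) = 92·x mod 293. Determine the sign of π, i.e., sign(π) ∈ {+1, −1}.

-1

Orbit of 247 under x↦92x: [247, 163, 53, 188, 9, 242, 289]… (length divides ord_293(92)).
2 cycles of lengths [292, 1].
n − c = 293 − 2 = 291; sign = (−1)^291 = -1.
(92|293)_J = -1 (Zolotarev's lemma cross-check).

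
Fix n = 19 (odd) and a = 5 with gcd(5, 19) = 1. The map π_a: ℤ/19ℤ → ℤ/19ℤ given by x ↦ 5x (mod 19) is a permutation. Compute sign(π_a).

+1

Trace 11: π^k(11) = [11, 17, 9, 7, 16, 4, 1] for k=0..6.
Cycle type of π: 9×2 + 1; total 3 cycles.
19 − 3 = 16 transpositions; sign(π) = (−1)^16 = +1.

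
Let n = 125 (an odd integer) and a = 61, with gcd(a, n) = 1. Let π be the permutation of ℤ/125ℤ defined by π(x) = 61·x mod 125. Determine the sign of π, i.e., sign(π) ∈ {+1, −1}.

Orbit of 31 under x↦61x: [31, 16, 101, 36, 71, 81, 66]… (length divides ord_125(61)).
13 cycles of lengths [25, 25, 25, 25, 5, 5, 5, 5, 1, 1, 1, 1, 1].
13 cycles on 125: each ℓ→(−1)^(ℓ−1), product (−1)^112 = +1.
Check: (61/125) = +1 by Zolotarev.

+1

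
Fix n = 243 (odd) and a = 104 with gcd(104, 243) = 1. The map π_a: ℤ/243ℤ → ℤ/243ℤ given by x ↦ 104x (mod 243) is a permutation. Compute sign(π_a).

Trace 239: π^k(239) = [239, 70, 233, 175, 218, 73, 59] for k=0..6.
Decompose π into cycles: lengths [162, 54, 18, 6, 2, 1] (6 cycles, including the fixed point 0).
With 6 cycles on 243 points, sign = (−1)^{243−6} = -1.
The Jacobi symbol (104|243) = -1 (Zolotarev) agrees.

-1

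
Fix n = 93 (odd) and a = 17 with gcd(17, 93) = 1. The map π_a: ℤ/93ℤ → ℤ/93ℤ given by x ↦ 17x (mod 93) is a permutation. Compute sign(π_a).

Trace 10: π^k(10) = [10, 77, 7, 26, 70, 74, 49] for k=0..6.
The orbit structure of x ↦ 17x mod 93: 5 orbits of sizes [30, 30, 30, 2, 1].
Σ(ℓ_i−1) = 93−5 = 88; sign = (−1)^88 = +1.
(17|93)_J = +1 (Zolotarev's lemma cross-check).

+1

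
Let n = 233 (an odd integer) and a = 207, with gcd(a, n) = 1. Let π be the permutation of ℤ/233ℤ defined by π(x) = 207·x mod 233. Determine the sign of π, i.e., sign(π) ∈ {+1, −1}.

+1

Trace 37: π^k(37) = [37, 203, 81, 224, 1, 207, 210] for k=0..6.
3 cycles of lengths [116, 116, 1].
sign(π) = (−1)^{n − #cycles} = (−1)^{233−3} = (−1)^230 = +1.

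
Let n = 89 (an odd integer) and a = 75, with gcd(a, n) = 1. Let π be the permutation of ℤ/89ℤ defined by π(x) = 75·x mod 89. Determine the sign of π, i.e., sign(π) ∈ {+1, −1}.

-1

Orbit of 83 under x↦75x: [83, 84, 70, 88, 14, 71, 74]… (length divides ord_89(75)).
Cycle type of π: 88 + 1; total 2 cycles.
sign(π) = (−1)^{n − #cycles} = (−1)^{89−2} = (−1)^87 = -1.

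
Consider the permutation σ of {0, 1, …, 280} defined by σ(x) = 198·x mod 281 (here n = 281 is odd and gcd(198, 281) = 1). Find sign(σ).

-1

Orbit of 249 under x↦198x: [249, 127, 137, 150, 195, 113, 175]… (length divides ord_281(198)).
The orbit structure of x ↦ 198x mod 281: 2 orbits of sizes [280, 1].
2 cycles on 281: each ℓ→(−1)^(ℓ−1), product (−1)^279 = -1.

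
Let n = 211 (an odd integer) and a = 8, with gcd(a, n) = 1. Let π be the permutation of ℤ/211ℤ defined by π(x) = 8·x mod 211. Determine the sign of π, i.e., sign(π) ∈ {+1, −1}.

Orbit of 121 under x↦8x: [121, 124, 148, 129, 188, 27, 5]… (length divides ord_211(8)).
π_8 has 4 disjoint cycles with lengths [70, 70, 70, 1] on {0,…,210}.
211 − 4 = 207 transpositions; sign(π) = (−1)^207 = -1.
Check: (8/211) = -1 by Zolotarev.

-1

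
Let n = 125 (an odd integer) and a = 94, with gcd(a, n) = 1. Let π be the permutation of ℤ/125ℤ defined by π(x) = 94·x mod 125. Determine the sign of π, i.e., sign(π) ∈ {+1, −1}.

+1

Orbit of 94 under x↦94x: [94, 86, 84, 21, 99, 56, 14]… (length divides ord_125(94)).
Cycle type of π: 50×2 + 10×2 + 2×2 + 1; total 7 cycles.
7 cycles on 125: each ℓ→(−1)^(ℓ−1), product (−1)^118 = +1.
Check: (94/125) = +1 by Zolotarev.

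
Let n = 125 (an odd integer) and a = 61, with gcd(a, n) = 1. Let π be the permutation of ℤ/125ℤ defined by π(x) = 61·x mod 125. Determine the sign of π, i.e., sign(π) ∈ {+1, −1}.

Start at x=61: 61 → 96 → 106 → 91 → 51 → 111 → 21 → … (one orbit).
13 cycles of lengths [25, 25, 25, 25, 5, 5, 5, 5, 1, 1, 1, 1, 1].
125 − 13 = 112 transpositions; sign(π) = (−1)^112 = +1.
The Jacobi symbol (61|125) = +1 (Zolotarev) agrees.

+1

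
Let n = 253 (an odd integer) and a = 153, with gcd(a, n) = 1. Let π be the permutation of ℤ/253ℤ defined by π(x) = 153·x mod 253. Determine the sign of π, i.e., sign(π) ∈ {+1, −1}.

Orbit of 78 under x↦153x: [78, 43, 1, 153, 133, 109, 232]… (length divides ord_253(153)).
Cycle type of π: 22×11 + 2×5 + 1; total 17 cycles.
253 − 17 = 236 transpositions; sign(π) = (−1)^236 = +1.
Via Zolotarev, sign(π_{153}) = (153|253) = +1.

+1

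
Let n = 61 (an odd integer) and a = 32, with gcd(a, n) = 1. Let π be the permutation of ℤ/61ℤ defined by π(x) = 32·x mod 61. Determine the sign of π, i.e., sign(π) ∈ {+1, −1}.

-1

Start at x=60: 60 → 29 → 13 → 50 → 14 → 21 → 1 → … (one orbit).
Cycle type of π: 12×5 + 1; total 6 cycles.
6 cycles on 61: each ℓ→(−1)^(ℓ−1), product (−1)^55 = -1.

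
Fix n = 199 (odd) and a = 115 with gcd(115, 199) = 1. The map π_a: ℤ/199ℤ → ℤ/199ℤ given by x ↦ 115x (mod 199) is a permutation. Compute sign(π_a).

+1

Orbit of 151 under x↦115x: [151, 52, 10, 155, 114, 175, 26]… (length divides ord_199(115)).
Cycle lengths of π_115 on ℤ/199ℤ: [99, 99, 1]; 3 cycles in total.
With 3 cycles on 199 points, sign = (−1)^{199−3} = +1.
Zolotarev: (115|199) = +1, matching the cycle-count sign.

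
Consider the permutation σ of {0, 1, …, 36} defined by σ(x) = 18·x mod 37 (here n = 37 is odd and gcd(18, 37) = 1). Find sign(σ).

-1

Orbit of 27 under x↦18x: [27, 5, 16, 29, 4, 35, 1]… (length divides ord_37(18)).
Cycle type of π: 36 + 1; total 2 cycles.
Σ(ℓ_i−1) = 37−2 = 35; sign = (−1)^35 = -1.
The Jacobi symbol (18|37) = -1 (Zolotarev) agrees.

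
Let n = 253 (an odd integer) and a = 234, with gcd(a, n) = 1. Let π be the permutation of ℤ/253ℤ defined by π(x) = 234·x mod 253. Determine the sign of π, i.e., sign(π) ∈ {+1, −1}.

Start at x=213: 213 → 1 → 234 → 108 → 225 → 26 → 12 → … (one orbit).
Cycle lengths of π_234 on ℤ/253ℤ: [55, 55, 55, 55, 11, 11, 5, 5, 1]; 9 cycles in total.
n − c = 253 − 9 = 244; sign = (−1)^244 = +1.
(234|253)_J = +1 (Zolotarev's lemma cross-check).

+1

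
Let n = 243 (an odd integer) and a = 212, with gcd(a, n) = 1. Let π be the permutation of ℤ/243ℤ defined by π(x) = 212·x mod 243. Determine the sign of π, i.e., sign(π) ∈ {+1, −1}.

-1

Start at x=110: 110 → 235 → 5 → 88 → 188 → 4 → 119 → … (one orbit).
π_212 has 6 disjoint cycles with lengths [162, 54, 18, 6, 2, 1] on {0,…,242}.
With 6 cycles on 243 points, sign = (−1)^{243−6} = -1.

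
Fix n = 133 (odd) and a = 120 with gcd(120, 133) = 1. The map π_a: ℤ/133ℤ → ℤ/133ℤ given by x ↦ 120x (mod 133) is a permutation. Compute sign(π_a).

+1

Orbit of 106 under x↦120x: [106, 85, 92, 1, 120, 36, 64]… (length divides ord_133(120)).
Cycle lengths of π_120 on ℤ/133ℤ: [9, 9, 9, 9, 9, 9, 9, 9, 9, 9, 9, 9, 9, 9, 1, 1, 1, 1, 1, 1, 1]; 21 cycles in total.
sign(π) = (−1)^{n − #cycles} = (−1)^{133−21} = (−1)^112 = +1.
Via Zolotarev, sign(π_{120}) = (120|133) = +1.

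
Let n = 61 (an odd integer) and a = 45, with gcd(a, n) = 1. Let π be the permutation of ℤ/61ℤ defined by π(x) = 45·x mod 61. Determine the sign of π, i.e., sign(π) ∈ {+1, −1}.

Trace 20: π^k(20) = [20, 46, 57, 3, 13, 36, 34] for k=0..6.
π_45 has 3 disjoint cycles with lengths [30, 30, 1] on {0,…,60}.
Σ(ℓ_i−1) = 61−3 = 58; sign = (−1)^58 = +1.
Zolotarev: (45|61) = +1, matching the cycle-count sign.

+1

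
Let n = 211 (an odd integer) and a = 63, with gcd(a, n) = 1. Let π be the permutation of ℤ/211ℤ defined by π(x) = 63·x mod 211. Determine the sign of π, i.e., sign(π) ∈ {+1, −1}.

-1

Orbit of 12 under x↦63x: [12, 123, 153, 144, 210, 148, 40]… (length divides ord_211(63)).
Cycle type of π: 14×15 + 1; total 16 cycles.
Σ(ℓ_i−1) = 211−16 = 195; sign = (−1)^195 = -1.
The Jacobi symbol (63|211) = -1 (Zolotarev) agrees.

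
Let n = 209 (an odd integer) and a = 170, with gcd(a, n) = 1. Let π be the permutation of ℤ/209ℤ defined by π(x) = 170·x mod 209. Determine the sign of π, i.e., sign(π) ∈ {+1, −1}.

-1

Orbit of 113 under x↦170x: [113, 191, 75, 1, 170, 58, 37]… (length divides ord_209(170)).
30 cycles of lengths [10, 10, 10, 10, 10, 10, 10, 10, 10, 10, 10, 10, 10, 10, 10, 10, 10, 10, 5, 5, 2, 2, 2, 2, 2, 2, 2, 2, 2, 1].
Σ(ℓ_i−1) = 209−30 = 179; sign = (−1)^179 = -1.
Zolotarev: (170|209) = -1, matching the cycle-count sign.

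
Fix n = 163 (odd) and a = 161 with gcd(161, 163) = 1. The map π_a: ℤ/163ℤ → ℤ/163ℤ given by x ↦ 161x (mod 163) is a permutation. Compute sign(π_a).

+1

Trace 140: π^k(140) = [140, 46, 71, 21, 121, 84, 158] for k=0..6.
3 cycles of lengths [81, 81, 1].
Σ(ℓ_i−1) = 163−3 = 160; sign = (−1)^160 = +1.
(161|163)_J = +1 (Zolotarev's lemma cross-check).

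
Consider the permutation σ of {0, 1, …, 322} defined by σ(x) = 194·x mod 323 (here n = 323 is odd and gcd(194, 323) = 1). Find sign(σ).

-1

Orbit of 115 under x↦194x: [115, 23, 263, 311, 256, 245, 49]… (length divides ord_323(194)).
Cycle lengths of π_194 on ℤ/323ℤ: [144, 144, 16, 9, 9, 1]; 6 cycles in total.
With 6 cycles on 323 points, sign = (−1)^{323−6} = -1.
Check: (194/323) = -1 by Zolotarev.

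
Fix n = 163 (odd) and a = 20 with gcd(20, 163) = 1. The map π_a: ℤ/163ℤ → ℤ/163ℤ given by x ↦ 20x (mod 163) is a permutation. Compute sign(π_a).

-1

Orbit of 73 under x↦20x: [73, 156, 23, 134, 72, 136, 112]… (length divides ord_163(20)).
Cycle type of π: 162 + 1; total 2 cycles.
n − c = 163 − 2 = 161; sign = (−1)^161 = -1.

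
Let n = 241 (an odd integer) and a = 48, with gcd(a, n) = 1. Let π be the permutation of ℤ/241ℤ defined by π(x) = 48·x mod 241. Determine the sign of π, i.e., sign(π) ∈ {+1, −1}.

+1

Start at x=211: 211 → 6 → 47 → 87 → 79 → 177 → 61 → … (one orbit).
Decompose π into cycles: lengths [40, 40, 40, 40, 40, 40, 1] (7 cycles, including the fixed point 0).
sign(π) = (−1)^{n − #cycles} = (−1)^{241−7} = (−1)^234 = +1.
(48|241)_J = +1 (Zolotarev's lemma cross-check).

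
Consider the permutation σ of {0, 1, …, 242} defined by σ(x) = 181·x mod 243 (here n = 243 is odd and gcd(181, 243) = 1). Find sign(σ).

Trace 73: π^k(73) = [73, 91, 190, 127, 145, 1, 181] for k=0..6.
π_181 has 27 disjoint cycles with lengths [27, 27, 27, 27, 27, 27, 9, 9, 9, 9, 9, 9, 3, 3, 3, 3, 3, 3, 1, 1, 1, 1, 1, 1, 1, 1, 1] on {0,…,242}.
243 − 27 = 216 transpositions; sign(π) = (−1)^216 = +1.

+1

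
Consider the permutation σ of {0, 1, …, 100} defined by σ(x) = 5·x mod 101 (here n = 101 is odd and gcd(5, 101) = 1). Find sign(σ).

Trace 24: π^k(24) = [24, 19, 95, 71, 52, 58, 88] for k=0..6.
Decompose π into cycles: lengths [25, 25, 25, 25, 1] (5 cycles, including the fixed point 0).
With 5 cycles on 101 points, sign = (−1)^{101−5} = +1.
Via Zolotarev, sign(π_{5}) = (5|101) = +1.

+1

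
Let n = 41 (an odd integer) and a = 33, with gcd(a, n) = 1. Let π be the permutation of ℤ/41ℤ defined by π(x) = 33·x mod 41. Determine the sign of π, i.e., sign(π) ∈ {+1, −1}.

Orbit of 33 under x↦33x: [33, 23, 21, 37, 32, 31, 39]… (length divides ord_41(33)).
Decompose π into cycles: lengths [20, 20, 1] (3 cycles, including the fixed point 0).
41 − 3 = 38 transpositions; sign(π) = (−1)^38 = +1.
Zolotarev: (33|41) = +1, matching the cycle-count sign.

+1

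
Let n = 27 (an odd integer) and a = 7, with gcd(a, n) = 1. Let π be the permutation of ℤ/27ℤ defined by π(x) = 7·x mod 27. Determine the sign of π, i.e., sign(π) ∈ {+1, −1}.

+1

Start at x=25: 25 → 13 → 10 → 16 → 4 → 1 → 7 → … (one orbit).
π_7 has 7 disjoint cycles with lengths [9, 9, 3, 3, 1, 1, 1] on {0,…,26}.
Σ(ℓ_i−1) = 27−7 = 20; sign = (−1)^20 = +1.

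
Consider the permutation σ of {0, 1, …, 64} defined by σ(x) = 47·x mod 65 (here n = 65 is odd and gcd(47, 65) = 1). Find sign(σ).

+1

Orbit of 18 under x↦47x: [18, 1, 47, 64]… (length divides ord_65(47)).
π_47 has 17 disjoint cycles with lengths [4, 4, 4, 4, 4, 4, 4, 4, 4, 4, 4, 4, 4, 4, 4, 4, 1] on {0,…,64}.
With 17 cycles on 65 points, sign = (−1)^{65−17} = +1.
(47|65)_J = +1 (Zolotarev's lemma cross-check).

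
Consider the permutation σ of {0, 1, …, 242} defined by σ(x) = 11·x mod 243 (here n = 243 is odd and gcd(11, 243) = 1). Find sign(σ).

Start at x=67: 67 → 8 → 88 → 239 → 199 → 2 → 22 → … (one orbit).
Cycle lengths of π_11 on ℤ/243ℤ: [162, 54, 18, 6, 2, 1]; 6 cycles in total.
sign(π) = (−1)^{n − #cycles} = (−1)^{243−6} = (−1)^237 = -1.

-1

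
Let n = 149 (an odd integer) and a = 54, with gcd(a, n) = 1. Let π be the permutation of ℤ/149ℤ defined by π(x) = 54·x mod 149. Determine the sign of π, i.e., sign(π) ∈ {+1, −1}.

+1

Start at x=133: 133 → 30 → 130 → 17 → 24 → 104 → 103 → … (one orbit).
Decompose π into cycles: lengths [74, 74, 1] (3 cycles, including the fixed point 0).
Σ(ℓ_i−1) = 149−3 = 146; sign = (−1)^146 = +1.
(54|149)_J = +1 (Zolotarev's lemma cross-check).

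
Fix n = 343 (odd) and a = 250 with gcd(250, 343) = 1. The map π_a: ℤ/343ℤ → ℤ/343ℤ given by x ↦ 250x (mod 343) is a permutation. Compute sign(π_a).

-1

Start at x=307: 307 → 261 → 80 → 106 → 89 → 298 → 69 → … (one orbit).
Decompose π into cycles: lengths [294, 42, 6, 1] (4 cycles, including the fixed point 0).
343 − 4 = 339 transpositions; sign(π) = (−1)^339 = -1.
(250|343)_J = -1 (Zolotarev's lemma cross-check).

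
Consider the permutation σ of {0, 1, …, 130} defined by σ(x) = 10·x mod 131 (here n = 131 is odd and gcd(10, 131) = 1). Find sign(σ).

Orbit of 109 under x↦10x: [109, 42, 27, 8, 80, 14, 9]… (length divides ord_131(10)).
π_10 has 2 disjoint cycles with lengths [130, 1] on {0,…,130}.
n − c = 131 − 2 = 129; sign = (−1)^129 = -1.
Via Zolotarev, sign(π_{10}) = (10|131) = -1.

-1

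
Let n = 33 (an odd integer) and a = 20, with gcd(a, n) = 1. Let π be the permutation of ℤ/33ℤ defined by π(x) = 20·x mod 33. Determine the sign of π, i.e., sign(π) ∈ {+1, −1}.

-1

Orbit of 26 under x↦20x: [26, 25, 5, 1, 20, 4, 14]… (length divides ord_33(20)).
π_20 has 6 disjoint cycles with lengths [10, 10, 5, 5, 2, 1] on {0,…,32}.
n − c = 33 − 6 = 27; sign = (−1)^27 = -1.
Via Zolotarev, sign(π_{20}) = (20|33) = -1.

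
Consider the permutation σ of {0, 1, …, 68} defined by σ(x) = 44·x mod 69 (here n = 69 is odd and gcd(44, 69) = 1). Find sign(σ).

Orbit of 5 under x↦44x: [5, 13, 20, 52, 11, 1, 44]… (length divides ord_69(44)).
Cycle type of π: 22×3 + 2 + 1; total 5 cycles.
sign(π) = (−1)^{n − #cycles} = (−1)^{69−5} = (−1)^64 = +1.
The Jacobi symbol (44|69) = +1 (Zolotarev) agrees.

+1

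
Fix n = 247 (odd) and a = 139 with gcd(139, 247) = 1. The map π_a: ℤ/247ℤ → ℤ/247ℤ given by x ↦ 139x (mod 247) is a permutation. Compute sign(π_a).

Trace 61: π^k(61) = [61, 81, 144, 9, 16, 1, 139] for k=0..6.
Decompose π into cycles: lengths [9, 9, 9, 9, 9, 9, 9, 9, 9, 9, 9, 9, 9, 9, 9, 9, 9, 9, 9, 9, 9, 9, 9, 9, 9, 9, 3, 3, 3, 3, 1] (31 cycles, including the fixed point 0).
31 cycles on 247: each ℓ→(−1)^(ℓ−1), product (−1)^216 = +1.
Zolotarev: (139|247) = +1, matching the cycle-count sign.

+1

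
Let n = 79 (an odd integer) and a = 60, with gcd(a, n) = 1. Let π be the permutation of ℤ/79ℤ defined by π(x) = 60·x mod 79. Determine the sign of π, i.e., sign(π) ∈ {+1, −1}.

-1

Orbit of 16 under x↦60x: [16, 12, 9, 66, 10, 47, 55]… (length divides ord_79(60)).
Decompose π into cycles: lengths [78, 1] (2 cycles, including the fixed point 0).
sign(π) = (−1)^{n − #cycles} = (−1)^{79−2} = (−1)^77 = -1.
(60|79)_J = -1 (Zolotarev's lemma cross-check).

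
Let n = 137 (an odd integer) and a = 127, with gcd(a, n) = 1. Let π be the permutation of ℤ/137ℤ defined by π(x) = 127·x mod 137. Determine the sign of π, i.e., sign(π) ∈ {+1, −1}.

-1

Start at x=100: 100 → 96 → 136 → 10 → 37 → 41 → 1 → … (one orbit).
Cycle lengths of π_127 on ℤ/137ℤ: [8, 8, 8, 8, 8, 8, 8, 8, 8, 8, 8, 8, 8, 8, 8, 8, 8, 1]; 18 cycles in total.
n − c = 137 − 18 = 119; sign = (−1)^119 = -1.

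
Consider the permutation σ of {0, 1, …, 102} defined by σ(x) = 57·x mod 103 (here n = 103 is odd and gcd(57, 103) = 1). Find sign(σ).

Orbit of 102 under x↦57x: [102, 46, 47, 1, 57, 56]… (length divides ord_103(57)).
Decompose π into cycles: lengths [6, 6, 6, 6, 6, 6, 6, 6, 6, 6, 6, 6, 6, 6, 6, 6, 6, 1] (18 cycles, including the fixed point 0).
103 − 18 = 85 transpositions; sign(π) = (−1)^85 = -1.
(57|103)_J = -1 (Zolotarev's lemma cross-check).

-1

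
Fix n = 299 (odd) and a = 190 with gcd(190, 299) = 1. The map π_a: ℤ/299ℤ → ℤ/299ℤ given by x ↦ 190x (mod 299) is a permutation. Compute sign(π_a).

Start at x=216: 216 → 77 → 278 → 196 → 164 → 64 → 200 → … (one orbit).
Cycle lengths of π_190 on ℤ/299ℤ: [44, 44, 44, 44, 44, 44, 11, 11, 4, 4, 4, 1]; 12 cycles in total.
sign(π) = (−1)^{n − #cycles} = (−1)^{299−12} = (−1)^287 = -1.
The Jacobi symbol (190|299) = -1 (Zolotarev) agrees.

-1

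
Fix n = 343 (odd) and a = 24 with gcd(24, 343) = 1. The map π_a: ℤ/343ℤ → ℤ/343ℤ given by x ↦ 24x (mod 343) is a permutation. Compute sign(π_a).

Trace 68: π^k(68) = [68, 260, 66, 212, 286, 4, 96] for k=0..6.
4 cycles of lengths [294, 42, 6, 1].
4 cycles on 343: each ℓ→(−1)^(ℓ−1), product (−1)^339 = -1.
(24|343)_J = -1 (Zolotarev's lemma cross-check).

-1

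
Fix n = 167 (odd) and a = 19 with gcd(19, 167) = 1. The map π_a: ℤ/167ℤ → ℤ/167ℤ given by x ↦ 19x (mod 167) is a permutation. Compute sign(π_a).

+1

Orbit of 4 under x↦19x: [4, 76, 108, 48, 77, 127, 75]… (length divides ord_167(19)).
The orbit structure of x ↦ 19x mod 167: 3 orbits of sizes [83, 83, 1].
n − c = 167 − 3 = 164; sign = (−1)^164 = +1.
(19|167)_J = +1 (Zolotarev's lemma cross-check).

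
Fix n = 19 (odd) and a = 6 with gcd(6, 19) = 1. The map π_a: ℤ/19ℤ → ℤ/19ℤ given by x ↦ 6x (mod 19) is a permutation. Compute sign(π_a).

+1

Trace 17: π^k(17) = [17, 7, 4, 5, 11, 9, 16] for k=0..6.
The orbit structure of x ↦ 6x mod 19: 3 orbits of sizes [9, 9, 1].
With 3 cycles on 19 points, sign = (−1)^{19−3} = +1.
The Jacobi symbol (6|19) = +1 (Zolotarev) agrees.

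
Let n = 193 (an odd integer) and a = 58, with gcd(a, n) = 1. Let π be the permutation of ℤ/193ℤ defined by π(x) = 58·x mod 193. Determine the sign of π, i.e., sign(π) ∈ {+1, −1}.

-1

Start at x=112: 112 → 127 → 32 → 119 → 147 → 34 → 42 → … (one orbit).
π_58 has 2 disjoint cycles with lengths [192, 1] on {0,…,192}.
n − c = 193 − 2 = 191; sign = (−1)^191 = -1.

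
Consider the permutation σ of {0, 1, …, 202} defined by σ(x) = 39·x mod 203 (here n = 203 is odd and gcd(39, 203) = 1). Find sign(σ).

-1

Trace 51: π^k(51) = [51, 162, 25, 163, 64, 60, 107] for k=0..6.
Cycle type of π: 84×2 + 28 + 3×2 + 1; total 6 cycles.
6 cycles on 203: each ℓ→(−1)^(ℓ−1), product (−1)^197 = -1.
Check: (39/203) = -1 by Zolotarev.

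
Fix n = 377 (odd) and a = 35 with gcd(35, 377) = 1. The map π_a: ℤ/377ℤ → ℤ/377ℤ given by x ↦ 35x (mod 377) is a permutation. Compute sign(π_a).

Start at x=107: 107 → 352 → 256 → 289 → 313 → 22 → 16 → … (one orbit).
π_35 has 15 disjoint cycles with lengths [42, 42, 42, 42, 42, 42, 42, 42, 14, 14, 3, 3, 3, 3, 1] on {0,…,376}.
15 cycles on 377: each ℓ→(−1)^(ℓ−1), product (−1)^362 = +1.
Via Zolotarev, sign(π_{35}) = (35|377) = +1.

+1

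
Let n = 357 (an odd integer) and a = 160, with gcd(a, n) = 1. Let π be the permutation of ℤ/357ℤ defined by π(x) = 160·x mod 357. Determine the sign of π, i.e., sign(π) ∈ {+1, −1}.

+1

Trace 43: π^k(43) = [43, 97, 169, 265, 274, 286, 64] for k=0..6.
Decompose π into cycles: lengths [16, 16, 16, 16, 16, 16, 16, 16, 16, 16, 16, 16, 16, 16, 16, 16, 16, 16, 16, 16, 16, 2, 2, 2, 2, 2, 2, 2, 2, 2, 1, 1, 1] (33 cycles, including the fixed point 0).
With 33 cycles on 357 points, sign = (−1)^{357−33} = +1.
Via Zolotarev, sign(π_{160}) = (160|357) = +1.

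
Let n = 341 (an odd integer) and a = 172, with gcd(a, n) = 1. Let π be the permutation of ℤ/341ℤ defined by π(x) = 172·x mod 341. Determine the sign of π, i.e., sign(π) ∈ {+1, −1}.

+1

Trace 272: π^k(272) = [272, 67, 271, 236, 13, 190, 285] for k=0..6.
Cycle type of π: 30×11 + 10 + 1; total 13 cycles.
sign(π) = (−1)^{n − #cycles} = (−1)^{341−13} = (−1)^328 = +1.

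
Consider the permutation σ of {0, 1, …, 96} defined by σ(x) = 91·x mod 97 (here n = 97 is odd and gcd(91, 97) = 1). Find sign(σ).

+1

Orbit of 96 under x↦91x: [96, 6, 61, 22, 62, 16, 1]… (length divides ord_97(91)).
Decompose π into cycles: lengths [12, 12, 12, 12, 12, 12, 12, 12, 1] (9 cycles, including the fixed point 0).
n − c = 97 − 9 = 88; sign = (−1)^88 = +1.
Check: (91/97) = +1 by Zolotarev.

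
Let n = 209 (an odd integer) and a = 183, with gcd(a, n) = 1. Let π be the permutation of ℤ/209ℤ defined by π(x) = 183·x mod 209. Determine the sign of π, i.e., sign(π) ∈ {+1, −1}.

Start at x=115: 115 → 145 → 201 → 208 → 26 → 160 → 20 → … (one orbit).
The orbit structure of x ↦ 183x mod 209: 11 orbits of sizes [30, 30, 30, 30, 30, 30, 10, 6, 6, 6, 1].
209 − 11 = 198 transpositions; sign(π) = (−1)^198 = +1.
(183|209)_J = +1 (Zolotarev's lemma cross-check).

+1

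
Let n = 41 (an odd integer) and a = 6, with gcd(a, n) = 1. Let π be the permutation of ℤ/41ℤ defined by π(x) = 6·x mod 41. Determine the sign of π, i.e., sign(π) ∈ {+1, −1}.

-1

Trace 10: π^k(10) = [10, 19, 32, 28, 4, 24, 21] for k=0..6.
2 cycles of lengths [40, 1].
Σ(ℓ_i−1) = 41−2 = 39; sign = (−1)^39 = -1.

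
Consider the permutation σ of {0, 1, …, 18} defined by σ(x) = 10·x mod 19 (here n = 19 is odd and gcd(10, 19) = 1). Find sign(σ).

Start at x=8: 8 → 4 → 2 → 1 → 10 → 5 → 12 → … (one orbit).
2 cycles of lengths [18, 1].
n − c = 19 − 2 = 17; sign = (−1)^17 = -1.

-1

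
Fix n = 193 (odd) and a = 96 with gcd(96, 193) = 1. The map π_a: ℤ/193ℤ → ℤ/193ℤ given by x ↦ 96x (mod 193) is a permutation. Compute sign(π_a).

+1

Orbit of 161 under x↦96x: [161, 16, 185, 4, 191, 1, 96]… (length divides ord_193(96)).
Decompose π into cycles: lengths [96, 96, 1] (3 cycles, including the fixed point 0).
n − c = 193 − 3 = 190; sign = (−1)^190 = +1.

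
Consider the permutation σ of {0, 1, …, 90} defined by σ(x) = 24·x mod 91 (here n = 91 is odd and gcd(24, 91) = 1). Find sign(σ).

Orbit of 34 under x↦24x: [34, 88, 19, 1, 24, 30, 83]… (length divides ord_91(24)).
π_24 has 9 disjoint cycles with lengths [12, 12, 12, 12, 12, 12, 12, 6, 1] on {0,…,90}.
n − c = 91 − 9 = 82; sign = (−1)^82 = +1.
Via Zolotarev, sign(π_{24}) = (24|91) = +1.

+1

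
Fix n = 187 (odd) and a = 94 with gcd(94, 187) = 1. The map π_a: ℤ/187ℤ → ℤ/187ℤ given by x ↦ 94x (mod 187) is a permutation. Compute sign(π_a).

-1

Trace 38: π^k(38) = [38, 19, 103, 145, 166, 83, 135] for k=0..6.
Cycle type of π: 40×4 + 10 + 8×2 + 1; total 8 cycles.
187 − 8 = 179 transpositions; sign(π) = (−1)^179 = -1.
Zolotarev: (94|187) = -1, matching the cycle-count sign.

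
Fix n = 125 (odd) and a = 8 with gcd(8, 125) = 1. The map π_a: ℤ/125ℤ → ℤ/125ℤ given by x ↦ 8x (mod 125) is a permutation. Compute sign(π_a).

Trace 111: π^k(111) = [111, 13, 104, 82, 31, 123, 109] for k=0..6.
The orbit structure of x ↦ 8x mod 125: 4 orbits of sizes [100, 20, 4, 1].
125 − 4 = 121 transpositions; sign(π) = (−1)^121 = -1.
Zolotarev: (8|125) = -1, matching the cycle-count sign.

-1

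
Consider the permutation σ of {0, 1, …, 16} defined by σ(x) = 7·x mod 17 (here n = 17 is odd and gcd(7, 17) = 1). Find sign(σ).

-1

Orbit of 8 under x↦7x: [8, 5, 1, 7, 15, 3, 4]… (length divides ord_17(7)).
π_7 has 2 disjoint cycles with lengths [16, 1] on {0,…,16}.
Σ(ℓ_i−1) = 17−2 = 15; sign = (−1)^15 = -1.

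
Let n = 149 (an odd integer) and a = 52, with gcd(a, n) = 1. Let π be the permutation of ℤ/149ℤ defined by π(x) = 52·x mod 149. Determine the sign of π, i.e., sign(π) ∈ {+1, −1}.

-1

Start at x=76: 76 → 78 → 33 → 77 → 130 → 55 → 29 → … (one orbit).
Cycle type of π: 148 + 1; total 2 cycles.
With 2 cycles on 149 points, sign = (−1)^{149−2} = -1.
Via Zolotarev, sign(π_{52}) = (52|149) = -1.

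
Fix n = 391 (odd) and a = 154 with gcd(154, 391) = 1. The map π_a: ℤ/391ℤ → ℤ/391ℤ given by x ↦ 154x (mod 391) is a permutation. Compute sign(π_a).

+1

Trace 188: π^k(188) = [188, 18, 35, 307, 358, 1, 154] for k=0..6.
51 cycles of lengths [11, 11, 11, 11, 11, 11, 11, 11, 11, 11, 11, 11, 11, 11, 11, 11, 11, 11, 11, 11, 11, 11, 11, 11, 11, 11, 11, 11, 11, 11, 11, 11, 11, 11, 1, 1, 1, 1, 1, 1, 1, 1, 1, 1, 1, 1, 1, 1, 1, 1, 1].
n − c = 391 − 51 = 340; sign = (−1)^340 = +1.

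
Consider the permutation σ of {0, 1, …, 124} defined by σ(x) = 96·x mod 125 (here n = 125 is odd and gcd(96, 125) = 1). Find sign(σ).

+1

Start at x=71: 71 → 66 → 86 → 6 → 76 → 46 → 41 → … (one orbit).
Decompose π into cycles: lengths [25, 25, 25, 25, 5, 5, 5, 5, 1, 1, 1, 1, 1] (13 cycles, including the fixed point 0).
125 − 13 = 112 transpositions; sign(π) = (−1)^112 = +1.
Check: (96/125) = +1 by Zolotarev.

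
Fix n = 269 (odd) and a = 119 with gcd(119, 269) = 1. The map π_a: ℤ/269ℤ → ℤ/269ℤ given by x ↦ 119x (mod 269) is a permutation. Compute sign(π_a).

+1

Trace 214: π^k(214) = [214, 180, 169, 205, 185, 226, 263] for k=0..6.
Cycle lengths of π_119 on ℤ/269ℤ: [67, 67, 67, 67, 1]; 5 cycles in total.
n − c = 269 − 5 = 264; sign = (−1)^264 = +1.
The Jacobi symbol (119|269) = +1 (Zolotarev) agrees.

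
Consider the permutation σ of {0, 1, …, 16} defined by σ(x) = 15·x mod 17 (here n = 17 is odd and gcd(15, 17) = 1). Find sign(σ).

+1

Start at x=16: 16 → 2 → 13 → 8 → 1 → 15 → 4 → … (one orbit).
π_15 has 3 disjoint cycles with lengths [8, 8, 1] on {0,…,16}.
With 3 cycles on 17 points, sign = (−1)^{17−3} = +1.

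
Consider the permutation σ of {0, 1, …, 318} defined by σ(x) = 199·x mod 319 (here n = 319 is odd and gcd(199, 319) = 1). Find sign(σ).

Orbit of 45 under x↦199x: [45, 23, 111, 78, 210, 1, 199]… (length divides ord_319(199)).
Decompose π into cycles: lengths [7, 7, 7, 7, 7, 7, 7, 7, 7, 7, 7, 7, 7, 7, 7, 7, 7, 7, 7, 7, 7, 7, 7, 7, 7, 7, 7, 7, 7, 7, 7, 7, 7, 7, 7, 7, 7, 7, 7, 7, 7, 7, 7, 7, 1, 1, 1, 1, 1, 1, 1, 1, 1, 1, 1] (55 cycles, including the fixed point 0).
With 55 cycles on 319 points, sign = (−1)^{319−55} = +1.
Check: (199/319) = +1 by Zolotarev.

+1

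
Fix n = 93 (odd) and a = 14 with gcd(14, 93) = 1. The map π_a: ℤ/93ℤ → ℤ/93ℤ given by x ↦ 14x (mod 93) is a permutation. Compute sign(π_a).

-1

Start at x=20: 20 → 1 → 14 → 10 → 47 → 7 → 5 → … (one orbit).
Cycle type of π: 30×2 + 15×2 + 2 + 1; total 6 cycles.
With 6 cycles on 93 points, sign = (−1)^{93−6} = -1.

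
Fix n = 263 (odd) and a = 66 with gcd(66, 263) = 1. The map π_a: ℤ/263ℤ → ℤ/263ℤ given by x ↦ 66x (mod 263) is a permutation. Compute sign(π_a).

+1

Trace 78: π^k(78) = [78, 151, 235, 256, 64, 16, 4] for k=0..6.
Decompose π into cycles: lengths [131, 131, 1] (3 cycles, including the fixed point 0).
Σ(ℓ_i−1) = 263−3 = 260; sign = (−1)^260 = +1.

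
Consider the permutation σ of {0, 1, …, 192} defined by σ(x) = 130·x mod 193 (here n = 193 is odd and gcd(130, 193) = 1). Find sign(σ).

+1

Start at x=144: 144 → 192 → 63 → 84 → 112 → 85 → 49 → … (one orbit).
17 cycles of lengths [12, 12, 12, 12, 12, 12, 12, 12, 12, 12, 12, 12, 12, 12, 12, 12, 1].
Σ(ℓ_i−1) = 193−17 = 176; sign = (−1)^176 = +1.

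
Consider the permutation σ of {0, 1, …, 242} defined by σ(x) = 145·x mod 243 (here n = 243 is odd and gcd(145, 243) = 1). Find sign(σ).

Start at x=10: 10 → 235 → 55 → 199 → 181 → 1 → 145 → … (one orbit).
The orbit structure of x ↦ 145x mod 243: 27 orbits of sizes [27, 27, 27, 27, 27, 27, 9, 9, 9, 9, 9, 9, 3, 3, 3, 3, 3, 3, 1, 1, 1, 1, 1, 1, 1, 1, 1].
27 cycles on 243: each ℓ→(−1)^(ℓ−1), product (−1)^216 = +1.
The Jacobi symbol (145|243) = +1 (Zolotarev) agrees.

+1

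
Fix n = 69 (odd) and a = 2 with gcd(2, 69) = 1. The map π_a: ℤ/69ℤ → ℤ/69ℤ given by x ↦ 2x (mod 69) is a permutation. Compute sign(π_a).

-1

Trace 25: π^k(25) = [25, 50, 31, 62, 55, 41, 13] for k=0..6.
π_2 has 6 disjoint cycles with lengths [22, 22, 11, 11, 2, 1] on {0,…,68}.
n − c = 69 − 6 = 63; sign = (−1)^63 = -1.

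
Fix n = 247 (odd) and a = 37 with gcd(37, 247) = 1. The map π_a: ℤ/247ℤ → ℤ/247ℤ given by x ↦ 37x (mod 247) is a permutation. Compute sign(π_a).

Start at x=227: 227 → 1 → 37 → 134 → 18 → 172 → 189 → … (one orbit).
29 cycles of lengths [12, 12, 12, 12, 12, 12, 12, 12, 12, 12, 12, 12, 12, 12, 12, 12, 12, 12, 12, 2, 2, 2, 2, 2, 2, 2, 2, 2, 1].
247 − 29 = 218 transpositions; sign(π) = (−1)^218 = +1.
(37|247)_J = +1 (Zolotarev's lemma cross-check).

+1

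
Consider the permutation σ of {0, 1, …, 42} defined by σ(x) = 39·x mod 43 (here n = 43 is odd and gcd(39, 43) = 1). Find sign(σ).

Trace 1: π^k(1) = [1, 39, 16, 22, 41, 8, 11] for k=0..6.
Cycle lengths of π_39 on ℤ/43ℤ: [14, 14, 14, 1]; 4 cycles in total.
n − c = 43 − 4 = 39; sign = (−1)^39 = -1.

-1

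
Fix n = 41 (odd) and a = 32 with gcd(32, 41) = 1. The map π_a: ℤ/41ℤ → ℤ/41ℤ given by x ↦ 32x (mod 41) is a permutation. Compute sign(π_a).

+1

Orbit of 1 under x↦32x: [1, 32, 40, 9]… (length divides ord_41(32)).
π_32 has 11 disjoint cycles with lengths [4, 4, 4, 4, 4, 4, 4, 4, 4, 4, 1] on {0,…,40}.
Σ(ℓ_i−1) = 41−11 = 30; sign = (−1)^30 = +1.
Via Zolotarev, sign(π_{32}) = (32|41) = +1.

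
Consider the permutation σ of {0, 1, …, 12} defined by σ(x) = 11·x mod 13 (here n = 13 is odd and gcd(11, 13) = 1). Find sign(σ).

Trace 5: π^k(5) = [5, 3, 7, 12, 2, 9, 8] for k=0..6.
Decompose π into cycles: lengths [12, 1] (2 cycles, including the fixed point 0).
With 2 cycles on 13 points, sign = (−1)^{13−2} = -1.

-1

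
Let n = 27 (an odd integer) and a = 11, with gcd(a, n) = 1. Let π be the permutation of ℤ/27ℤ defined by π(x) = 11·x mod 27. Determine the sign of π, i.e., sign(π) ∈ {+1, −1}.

-1

Start at x=1: 1 → 11 → 13 → 8 → 7 → 23 → 10 → … (one orbit).
π_11 has 4 disjoint cycles with lengths [18, 6, 2, 1] on {0,…,26}.
sign(π) = (−1)^{n − #cycles} = (−1)^{27−4} = (−1)^23 = -1.
The Jacobi symbol (11|27) = -1 (Zolotarev) agrees.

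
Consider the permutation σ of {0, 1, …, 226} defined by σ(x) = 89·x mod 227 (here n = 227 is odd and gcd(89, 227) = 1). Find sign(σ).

Start at x=28: 28 → 222 → 9 → 120 → 11 → 71 → 190 → … (one orbit).
Cycle lengths of π_89 on ℤ/227ℤ: [113, 113, 1]; 3 cycles in total.
sign(π) = (−1)^{n − #cycles} = (−1)^{227−3} = (−1)^224 = +1.

+1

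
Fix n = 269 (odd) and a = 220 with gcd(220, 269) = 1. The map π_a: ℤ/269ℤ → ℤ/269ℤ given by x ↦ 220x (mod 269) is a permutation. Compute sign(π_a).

+1

Orbit of 38 under x↦220x: [38, 21, 47, 118, 136, 61, 239]… (length divides ord_269(220)).
5 cycles of lengths [67, 67, 67, 67, 1].
Σ(ℓ_i−1) = 269−5 = 264; sign = (−1)^264 = +1.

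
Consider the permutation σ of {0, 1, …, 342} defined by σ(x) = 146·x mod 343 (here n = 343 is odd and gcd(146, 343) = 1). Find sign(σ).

Start at x=244: 244 → 295 → 195 → 1 → 146 → 50 → 97 → … (one orbit).
Decompose π into cycles: lengths [14, 14, 14, 14, 14, 14, 14, 14, 14, 14, 14, 14, 14, 14, 14, 14, 14, 14, 14, 14, 14, 2, 2, 2, 2, 2, 2, 2, 2, 2, 2, 2, 2, 2, 2, 2, 2, 2, 2, 2, 2, 2, 2, 2, 2, 1] (46 cycles, including the fixed point 0).
With 46 cycles on 343 points, sign = (−1)^{343−46} = -1.
Via Zolotarev, sign(π_{146}) = (146|343) = -1.

-1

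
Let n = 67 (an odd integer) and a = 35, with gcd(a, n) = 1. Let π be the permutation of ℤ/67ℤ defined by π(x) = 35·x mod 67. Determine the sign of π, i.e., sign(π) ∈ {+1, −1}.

+1

Start at x=36: 36 → 54 → 14 → 21 → 65 → 64 → 29 → … (one orbit).
The orbit structure of x ↦ 35x mod 67: 3 orbits of sizes [33, 33, 1].
n − c = 67 − 3 = 64; sign = (−1)^64 = +1.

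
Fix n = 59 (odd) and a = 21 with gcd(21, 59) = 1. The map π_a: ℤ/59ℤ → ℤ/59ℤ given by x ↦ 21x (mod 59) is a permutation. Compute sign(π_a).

Orbit of 22 under x↦21x: [22, 49, 26, 15, 20, 7, 29]… (length divides ord_59(21)).
Cycle type of π: 29×2 + 1; total 3 cycles.
With 3 cycles on 59 points, sign = (−1)^{59−3} = +1.

+1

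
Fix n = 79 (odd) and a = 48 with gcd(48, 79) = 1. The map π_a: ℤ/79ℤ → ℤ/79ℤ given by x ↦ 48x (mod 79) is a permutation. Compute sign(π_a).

-1

Orbit of 47 under x↦48x: [47, 44, 58, 19, 43, 10, 6]… (length divides ord_79(48)).
Decompose π into cycles: lengths [78, 1] (2 cycles, including the fixed point 0).
Σ(ℓ_i−1) = 79−2 = 77; sign = (−1)^77 = -1.
Check: (48/79) = -1 by Zolotarev.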